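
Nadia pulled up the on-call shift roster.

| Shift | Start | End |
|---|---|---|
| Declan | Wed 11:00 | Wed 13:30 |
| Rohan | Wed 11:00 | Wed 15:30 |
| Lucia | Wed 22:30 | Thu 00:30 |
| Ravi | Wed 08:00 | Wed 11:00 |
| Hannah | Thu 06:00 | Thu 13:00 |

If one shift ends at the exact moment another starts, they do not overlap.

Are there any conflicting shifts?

Sorted by start: Ravi, Rohan, Declan, Lucia, Hannah.
Rohan starts exactly when Ravi ends (back-to-back, no overlap); Ravi is clear from here.
Declan starts before Rohan ends → Rohan and Declan overlap.
That's a conflict, so the schedule is not conflict-free.

Yes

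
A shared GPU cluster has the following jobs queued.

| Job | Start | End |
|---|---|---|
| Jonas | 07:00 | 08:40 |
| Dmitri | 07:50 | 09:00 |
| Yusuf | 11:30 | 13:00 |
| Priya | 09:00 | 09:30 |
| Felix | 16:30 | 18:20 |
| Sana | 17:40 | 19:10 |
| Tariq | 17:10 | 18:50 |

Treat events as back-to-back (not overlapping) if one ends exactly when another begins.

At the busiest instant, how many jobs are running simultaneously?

3

Sweep the timeline, counting +1 at each start and −1 at each end (ends before starts at a tie):
07:00 start Jonas → 1
07:50 start Dmitri → 2
08:40 end Jonas → 1
09:00 end Dmitri → 0
09:00 start Priya → 1
09:30 end Priya → 0
11:30 start Yusuf → 1
13:00 end Yusuf → 0
16:30 start Felix → 1
17:10 start Tariq → 2
17:40 start Sana → 3
18:20 end Felix → 2
18:50 end Tariq → 1
19:10 end Sana → 0
Peak is 3, at 17:40 (Felix, Sana, Tariq).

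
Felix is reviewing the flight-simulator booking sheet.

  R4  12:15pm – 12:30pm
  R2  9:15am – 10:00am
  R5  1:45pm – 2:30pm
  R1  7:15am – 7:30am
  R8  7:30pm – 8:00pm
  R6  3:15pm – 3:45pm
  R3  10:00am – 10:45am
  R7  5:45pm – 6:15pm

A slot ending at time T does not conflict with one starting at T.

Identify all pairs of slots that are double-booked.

Sorted by start: R1, R2, R3, R4, R5, R6, R7, R8.
R2 starts after R1 ends, so nothing later overlaps R1 either.
R3 starts exactly when R2 ends (back-to-back, no overlap), so nothing later overlaps R2 either.
R4 starts after R3 ends, so nothing later overlaps R3 either.
R5 starts after R4 ends, so nothing later overlaps R4 either.
R6 starts after R5 ends, so nothing later overlaps R5 either.
R7 starts after R6 ends, so nothing later overlaps R6 either.
R8 starts after R7 ends.

none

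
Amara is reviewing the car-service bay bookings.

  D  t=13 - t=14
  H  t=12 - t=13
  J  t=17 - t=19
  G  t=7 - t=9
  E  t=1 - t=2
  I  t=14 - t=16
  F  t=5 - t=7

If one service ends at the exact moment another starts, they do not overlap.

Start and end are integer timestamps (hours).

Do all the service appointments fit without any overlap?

Yes

Check each pair: they overlap iff neither finishes before the other starts.
Sorted by start: E, F, G, H, D, I, J.
F starts after E ends, so E has no further overlaps.
G starts exactly when F ends (back-to-back, no overlap), so F has no further overlaps.
H starts after G ends, so G has no further overlaps.
D starts exactly when H ends (back-to-back, no overlap), so H has no further overlaps.
I starts exactly when D ends (back-to-back, no overlap), so D has no further overlaps.
J starts after I ends.
Every pair is clear; the schedule has no overlaps.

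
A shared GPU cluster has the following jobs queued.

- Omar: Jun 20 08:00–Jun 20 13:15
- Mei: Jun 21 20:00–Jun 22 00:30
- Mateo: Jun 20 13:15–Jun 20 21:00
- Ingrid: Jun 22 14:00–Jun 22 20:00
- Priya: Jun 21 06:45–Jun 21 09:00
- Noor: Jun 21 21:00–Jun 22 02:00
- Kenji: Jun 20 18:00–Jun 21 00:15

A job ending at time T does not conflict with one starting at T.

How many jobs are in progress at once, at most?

2

Walk through starts and ends in time order (an end at T is processed before a start at T):
Jun 20 08:00 start Omar → 1
Jun 20 13:15 end Omar → 0
Jun 20 13:15 start Mateo → 1
Jun 20 18:00 start Kenji → 2
Jun 20 21:00 end Mateo → 1
Jun 21 00:15 end Kenji → 0
Jun 21 06:45 start Priya → 1
Jun 21 09:00 end Priya → 0
Jun 21 20:00 start Mei → 1
Jun 21 21:00 start Noor → 2
Jun 22 00:30 end Mei → 1
Jun 22 02:00 end Noor → 0
Jun 22 14:00 start Ingrid → 1
Jun 22 20:00 end Ingrid → 0
Peak is 2, at Jun 20 18:00 (Kenji, Mateo).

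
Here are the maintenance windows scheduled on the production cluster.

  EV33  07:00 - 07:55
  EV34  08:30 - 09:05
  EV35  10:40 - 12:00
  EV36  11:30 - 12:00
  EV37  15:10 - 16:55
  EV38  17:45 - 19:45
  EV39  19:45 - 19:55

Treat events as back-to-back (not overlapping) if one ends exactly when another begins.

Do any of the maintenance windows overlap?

Yes

Sorted by start: EV33, EV34, EV35, EV36, EV37, EV38, EV39.
EV34 starts after EV33 ends, so EV33 has no further overlaps.
EV35 starts after EV34 ends, so EV34 has no further overlaps.
EV36 starts before EV35 ends → EV35 and EV36 overlap.
That's a conflict, so the schedule is not conflict-free.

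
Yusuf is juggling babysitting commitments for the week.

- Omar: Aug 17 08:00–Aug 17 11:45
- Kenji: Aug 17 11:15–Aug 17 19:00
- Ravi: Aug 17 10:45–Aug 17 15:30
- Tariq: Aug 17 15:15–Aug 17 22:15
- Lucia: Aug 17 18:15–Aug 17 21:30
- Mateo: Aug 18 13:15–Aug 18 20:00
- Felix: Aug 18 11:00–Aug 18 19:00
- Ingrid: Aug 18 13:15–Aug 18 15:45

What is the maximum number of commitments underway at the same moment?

Walk through starts and ends in time order (an end at T is processed before a start at T):
Aug 17 08:00 start Omar → 1
Aug 17 10:45 start Ravi → 2
Aug 17 11:15 start Kenji → 3
Aug 17 11:45 end Omar → 2
Aug 17 15:15 start Tariq → 3
Aug 17 15:30 end Ravi → 2
Aug 17 18:15 start Lucia → 3
Aug 17 19:00 end Kenji → 2
Aug 17 21:30 end Lucia → 1
Aug 17 22:15 end Tariq → 0
Aug 18 11:00 start Felix → 1
Aug 18 13:15 start Ingrid → 2
Aug 18 13:15 start Mateo → 3
Aug 18 15:45 end Ingrid → 2
Aug 18 19:00 end Felix → 1
Aug 18 20:00 end Mateo → 0
Peak is 3, at Aug 17 11:15 (Kenji, Omar, Ravi).

3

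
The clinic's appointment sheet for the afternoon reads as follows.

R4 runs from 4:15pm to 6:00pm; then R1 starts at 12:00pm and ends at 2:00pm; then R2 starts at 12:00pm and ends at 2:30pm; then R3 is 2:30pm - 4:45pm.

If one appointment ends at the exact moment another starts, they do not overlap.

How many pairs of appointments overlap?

2

Sorted by start: R1, R2, R3, R4.
R2 starts before R1 ends → R1 and R2 overlap.
R3 starts after R1 ends, so R1 has no further overlaps.
R3 starts exactly when R2 ends (back-to-back, no overlap), so R2 has no further overlaps.
R4 starts before R3 ends → R3 and R4 overlap.
Overlapping pairs: R1 & R2, R3 & R4 — 2 in total.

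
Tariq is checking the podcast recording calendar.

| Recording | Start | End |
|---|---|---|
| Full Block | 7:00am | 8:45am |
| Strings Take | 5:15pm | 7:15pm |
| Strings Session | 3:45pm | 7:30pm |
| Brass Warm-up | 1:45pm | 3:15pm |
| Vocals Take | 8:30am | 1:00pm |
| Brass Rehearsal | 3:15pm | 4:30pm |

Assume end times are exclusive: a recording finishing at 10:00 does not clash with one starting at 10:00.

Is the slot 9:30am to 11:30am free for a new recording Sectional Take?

No — it overlaps Vocals Take

Full Block: ends 8:45am at or before Sectional Take starts 9:30am → clear.
Vocals Take: starts 8:30am before Sectional Take ends 11:30am, and ends 1:00pm after Sectional Take starts 9:30am → overlap.
Brass Warm-up: starts 1:45pm at or after Sectional Take ends 11:30am → clear.
Brass Rehearsal: starts 3:15pm at or after Sectional Take ends 11:30am → clear.
Strings Session: starts 3:45pm at or after Sectional Take ends 11:30am → clear.
Strings Take: starts 5:15pm at or after Sectional Take ends 11:30am → clear.
Sectional Take overlaps Vocals Take.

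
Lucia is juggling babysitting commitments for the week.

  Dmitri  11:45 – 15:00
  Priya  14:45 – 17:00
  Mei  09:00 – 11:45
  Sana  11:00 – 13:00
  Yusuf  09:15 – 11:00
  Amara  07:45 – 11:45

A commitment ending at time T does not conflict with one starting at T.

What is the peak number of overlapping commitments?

3

Sweep the timeline, counting +1 at each start and −1 at each end (ends before starts at a tie):
07:45 start Amara → 1
09:00 start Mei → 2
09:15 start Yusuf → 3
11:00 end Yusuf → 2
11:00 start Sana → 3
11:45 end Amara → 2
11:45 end Mei → 1
11:45 start Dmitri → 2
13:00 end Sana → 1
14:45 start Priya → 2
15:00 end Dmitri → 1
17:00 end Priya → 0
Peak is 3, at 09:15 (Amara, Mei, Yusuf).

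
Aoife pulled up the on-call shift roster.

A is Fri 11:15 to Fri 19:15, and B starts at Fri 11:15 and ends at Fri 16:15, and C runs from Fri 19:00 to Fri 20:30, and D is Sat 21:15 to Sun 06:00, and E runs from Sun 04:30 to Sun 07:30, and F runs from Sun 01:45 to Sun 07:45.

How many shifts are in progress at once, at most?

Walk through starts and ends in time order (an end at T is processed before a start at T):
Fri 11:15 start A → 1
Fri 11:15 start B → 2
Fri 16:15 end B → 1
Fri 19:00 start C → 2
Fri 19:15 end A → 1
Fri 20:30 end C → 0
Sat 21:15 start D → 1
Sun 01:45 start F → 2
Sun 04:30 start E → 3
Sun 06:00 end D → 2
Sun 07:30 end E → 1
Sun 07:45 end F → 0
Peak is 3, at Sun 04:30 (D, E, F).

3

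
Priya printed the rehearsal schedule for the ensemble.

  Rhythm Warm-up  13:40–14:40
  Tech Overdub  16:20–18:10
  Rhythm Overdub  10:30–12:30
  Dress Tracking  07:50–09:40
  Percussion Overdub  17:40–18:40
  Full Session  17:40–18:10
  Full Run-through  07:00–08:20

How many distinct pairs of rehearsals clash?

Sorted by start: Full Run-through, Dress Tracking, Rhythm Overdub, Rhythm Warm-up, Tech Overdub, Full Session, Percussion Overdub.
Dress Tracking starts before Full Run-through ends → Full Run-through and Dress Tracking overlap.
Rhythm Overdub starts after Full Run-through ends, so nothing later overlaps Full Run-through either.
Rhythm Overdub starts after Dress Tracking ends, so nothing later overlaps Dress Tracking either.
Rhythm Warm-up starts after Rhythm Overdub ends, so nothing later overlaps Rhythm Overdub either.
Tech Overdub starts after Rhythm Warm-up ends, so nothing later overlaps Rhythm Warm-up either.
Full Session starts before Tech Overdub ends → Tech Overdub and Full Session overlap.
Percussion Overdub starts before Tech Overdub ends → Tech Overdub and Percussion Overdub overlap.
Percussion Overdub starts before Full Session ends → Full Session and Percussion Overdub overlap.
Overlapping pairs: Dress Tracking & Full Run-through, Full Session & Percussion Overdub, Full Session & Tech Overdub, Percussion Overdub & Tech Overdub — 4 in total.

4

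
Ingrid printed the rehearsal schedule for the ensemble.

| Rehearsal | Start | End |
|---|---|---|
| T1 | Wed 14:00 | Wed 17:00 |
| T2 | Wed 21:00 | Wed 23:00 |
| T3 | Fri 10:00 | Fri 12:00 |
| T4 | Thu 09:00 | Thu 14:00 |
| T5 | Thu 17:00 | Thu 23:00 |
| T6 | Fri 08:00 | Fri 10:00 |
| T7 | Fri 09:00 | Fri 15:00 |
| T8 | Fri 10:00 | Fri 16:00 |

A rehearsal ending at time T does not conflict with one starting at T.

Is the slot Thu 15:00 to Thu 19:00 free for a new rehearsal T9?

T1: ends Wed 17:00 at or before T9 starts Thu 15:00 → clear.
T2: ends Wed 23:00 at or before T9 starts Thu 15:00 → clear.
T4: ends Thu 14:00 at or before T9 starts Thu 15:00 → clear.
T5: starts Thu 17:00 before T9 ends Thu 19:00, and ends Thu 23:00 after T9 starts Thu 15:00 → overlap.
T6: starts Fri 08:00 at or after T9 ends Thu 19:00 → clear.
T7: starts Fri 09:00 at or after T9 ends Thu 19:00 → clear.
T3: starts Fri 10:00 at or after T9 ends Thu 19:00 → clear.
T8: starts Fri 10:00 at or after T9 ends Thu 19:00 → clear.
T9 overlaps T5.

No — it overlaps T5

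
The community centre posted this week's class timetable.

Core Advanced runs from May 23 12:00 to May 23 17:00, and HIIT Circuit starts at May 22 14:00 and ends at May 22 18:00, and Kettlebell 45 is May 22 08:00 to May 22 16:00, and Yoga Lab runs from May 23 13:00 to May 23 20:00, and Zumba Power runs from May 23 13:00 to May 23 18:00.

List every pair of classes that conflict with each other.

Core Advanced & Yoga Lab, Core Advanced & Zumba Power, HIIT Circuit & Kettlebell 45, Yoga Lab & Zumba Power

Two intervals overlap when each starts before the other ends.
Sorted by start: Kettlebell 45, HIIT Circuit, Core Advanced, Yoga Lab, Zumba Power.
HIIT Circuit starts before Kettlebell 45 ends → Kettlebell 45 and HIIT Circuit overlap.
Core Advanced starts after Kettlebell 45 ends, so nothing later overlaps Kettlebell 45 either.
Core Advanced starts after HIIT Circuit ends, so nothing later overlaps HIIT Circuit either.
Yoga Lab starts before Core Advanced ends → Core Advanced and Yoga Lab overlap.
Zumba Power starts before Core Advanced ends → Core Advanced and Zumba Power overlap.
Zumba Power starts before Yoga Lab ends → Yoga Lab and Zumba Power overlap.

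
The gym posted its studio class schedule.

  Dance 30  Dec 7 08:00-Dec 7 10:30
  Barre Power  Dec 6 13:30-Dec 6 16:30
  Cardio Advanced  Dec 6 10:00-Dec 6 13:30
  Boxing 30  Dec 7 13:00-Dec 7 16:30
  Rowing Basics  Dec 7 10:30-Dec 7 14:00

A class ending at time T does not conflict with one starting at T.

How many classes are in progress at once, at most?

2

Sort all start/end points and keep a running count:
Dec 6 10:00 start Cardio Advanced → 1
Dec 6 13:30 end Cardio Advanced → 0
Dec 6 13:30 start Barre Power → 1
Dec 6 16:30 end Barre Power → 0
Dec 7 08:00 start Dance 30 → 1
Dec 7 10:30 end Dance 30 → 0
Dec 7 10:30 start Rowing Basics → 1
Dec 7 13:00 start Boxing 30 → 2
Dec 7 14:00 end Rowing Basics → 1
Dec 7 16:30 end Boxing 30 → 0
Peak is 2, at Dec 7 13:00 (Boxing 30, Rowing Basics).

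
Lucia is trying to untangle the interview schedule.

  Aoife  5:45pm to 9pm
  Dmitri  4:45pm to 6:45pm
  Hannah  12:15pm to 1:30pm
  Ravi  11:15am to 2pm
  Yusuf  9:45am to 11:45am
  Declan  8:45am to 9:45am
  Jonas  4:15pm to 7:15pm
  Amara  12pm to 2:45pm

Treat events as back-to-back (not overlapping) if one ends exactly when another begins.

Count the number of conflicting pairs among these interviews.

Sorted by start: Declan, Yusuf, Ravi, Amara, Hannah, Jonas, Dmitri, Aoife.
Yusuf starts exactly when Declan ends (back-to-back, no overlap), so Declan has no further overlaps.
Ravi starts before Yusuf ends → Yusuf and Ravi overlap.
Amara starts after Yusuf ends, so Yusuf has no further overlaps.
Amara starts before Ravi ends → Ravi and Amara overlap.
Hannah starts before Ravi ends → Ravi and Hannah overlap.
Jonas starts after Ravi ends, so Ravi has no further overlaps.
Hannah starts before Amara ends → Amara and Hannah overlap.
Jonas starts after Amara ends, so Amara has no further overlaps.
Jonas starts after Hannah ends, so Hannah has no further overlaps.
Dmitri starts before Jonas ends → Jonas and Dmitri overlap.
Aoife starts before Jonas ends → Jonas and Aoife overlap.
Aoife starts before Dmitri ends → Dmitri and Aoife overlap.
Overlapping pairs: Amara & Hannah, Amara & Ravi, Aoife & Dmitri, Aoife & Jonas, Dmitri & Jonas, Hannah & Ravi, Ravi & Yusuf — 7 in total.

7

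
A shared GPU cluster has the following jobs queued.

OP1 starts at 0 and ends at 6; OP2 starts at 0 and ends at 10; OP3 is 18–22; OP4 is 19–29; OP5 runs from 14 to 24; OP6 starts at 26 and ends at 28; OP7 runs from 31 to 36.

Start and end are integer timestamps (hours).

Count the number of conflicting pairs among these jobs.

Sorted by start: OP1, OP2, OP5, OP3, OP4, OP6, OP7.
OP2 starts before OP1 ends → OP1 and OP2 overlap.
OP5 starts after OP1 ends, so nothing later overlaps OP1 either.
OP5 starts after OP2 ends, so nothing later overlaps OP2 either.
OP3 starts before OP5 ends → OP5 and OP3 overlap.
OP4 starts before OP5 ends → OP5 and OP4 overlap.
OP6 starts after OP5 ends, so nothing later overlaps OP5 either.
OP4 starts before OP3 ends → OP3 and OP4 overlap.
OP6 starts after OP3 ends, so nothing later overlaps OP3 either.
OP6 starts before OP4 ends → OP4 and OP6 overlap.
OP7 starts after OP4 ends.
OP7 starts after OP6 ends.
Overlapping pairs: OP1 & OP2, OP3 & OP4, OP3 & OP5, OP4 & OP5, OP4 & OP6 — 5 in total.

5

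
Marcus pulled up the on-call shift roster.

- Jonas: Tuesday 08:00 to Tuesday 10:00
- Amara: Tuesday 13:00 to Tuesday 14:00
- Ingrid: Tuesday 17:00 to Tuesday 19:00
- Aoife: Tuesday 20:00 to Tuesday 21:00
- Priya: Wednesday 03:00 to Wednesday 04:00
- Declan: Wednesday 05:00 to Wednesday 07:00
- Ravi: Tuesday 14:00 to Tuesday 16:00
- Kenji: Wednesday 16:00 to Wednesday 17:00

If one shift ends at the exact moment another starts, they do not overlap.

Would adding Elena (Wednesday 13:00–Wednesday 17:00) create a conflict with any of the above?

Jonas: ends Tuesday 10:00 at or before Elena starts Wednesday 13:00 → clear.
Amara: ends Tuesday 14:00 at or before Elena starts Wednesday 13:00 → clear.
Ravi: ends Tuesday 16:00 at or before Elena starts Wednesday 13:00 → clear.
Ingrid: ends Tuesday 19:00 at or before Elena starts Wednesday 13:00 → clear.
Aoife: ends Tuesday 21:00 at or before Elena starts Wednesday 13:00 → clear.
Priya: ends Wednesday 04:00 at or before Elena starts Wednesday 13:00 → clear.
Declan: ends Wednesday 07:00 at or before Elena starts Wednesday 13:00 → clear.
Kenji: starts Wednesday 16:00 before Elena ends Wednesday 17:00, and ends Wednesday 17:00 after Elena starts Wednesday 13:00 → overlap.
Elena overlaps Kenji.

Yes — it overlaps Kenji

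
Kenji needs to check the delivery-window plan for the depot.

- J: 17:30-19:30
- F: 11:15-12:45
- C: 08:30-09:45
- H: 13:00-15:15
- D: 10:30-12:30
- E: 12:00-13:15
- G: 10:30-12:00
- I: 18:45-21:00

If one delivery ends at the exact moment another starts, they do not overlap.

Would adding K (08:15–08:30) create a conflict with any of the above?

No — it doesn't clash with anything

C: starts 08:30 at or after K ends 08:30 → clear.
D: starts 10:30 at or after K ends 08:30 → clear.
G: starts 10:30 at or after K ends 08:30 → clear.
F: starts 11:15 at or after K ends 08:30 → clear.
E: starts 12:00 at or after K ends 08:30 → clear.
H: starts 13:00 at or after K ends 08:30 → clear.
J: starts 17:30 at or after K ends 08:30 → clear.
I: starts 18:45 at or after K ends 08:30 → clear.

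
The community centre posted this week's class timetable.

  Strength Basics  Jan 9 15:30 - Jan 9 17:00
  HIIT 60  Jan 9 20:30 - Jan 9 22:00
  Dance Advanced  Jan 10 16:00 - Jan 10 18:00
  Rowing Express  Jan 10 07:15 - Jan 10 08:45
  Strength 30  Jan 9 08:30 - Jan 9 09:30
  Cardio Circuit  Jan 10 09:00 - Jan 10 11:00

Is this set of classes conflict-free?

Yes

Sorted by start: Strength 30, Strength Basics, HIIT 60, Rowing Express, Cardio Circuit, Dance Advanced.
Strength Basics starts after Strength 30 ends; Strength 30 is clear from here.
HIIT 60 starts after Strength Basics ends; Strength Basics is clear from here.
Rowing Express starts after HIIT 60 ends; HIIT 60 is clear from here.
Cardio Circuit starts after Rowing Express ends; Rowing Express is clear from here.
Dance Advanced starts after Cardio Circuit ends.
Every pair is clear; the schedule has no overlaps.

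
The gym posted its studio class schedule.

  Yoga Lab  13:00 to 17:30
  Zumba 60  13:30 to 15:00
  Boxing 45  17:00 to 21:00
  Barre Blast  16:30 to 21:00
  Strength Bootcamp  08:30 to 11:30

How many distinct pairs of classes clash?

4

Check each pair: they overlap iff neither finishes before the other starts.
Sorted by start: Strength Bootcamp, Yoga Lab, Zumba 60, Barre Blast, Boxing 45.
Yoga Lab starts after Strength Bootcamp ends, so Strength Bootcamp has no further overlaps.
Zumba 60 starts before Yoga Lab ends → Yoga Lab and Zumba 60 overlap.
Barre Blast starts before Yoga Lab ends → Yoga Lab and Barre Blast overlap.
Boxing 45 starts before Yoga Lab ends → Yoga Lab and Boxing 45 overlap.
Barre Blast starts after Zumba 60 ends, so Zumba 60 has no further overlaps.
Boxing 45 starts before Barre Blast ends → Barre Blast and Boxing 45 overlap.
Overlapping pairs: Barre Blast & Boxing 45, Barre Blast & Yoga Lab, Boxing 45 & Yoga Lab, Yoga Lab & Zumba 60 — 4 in total.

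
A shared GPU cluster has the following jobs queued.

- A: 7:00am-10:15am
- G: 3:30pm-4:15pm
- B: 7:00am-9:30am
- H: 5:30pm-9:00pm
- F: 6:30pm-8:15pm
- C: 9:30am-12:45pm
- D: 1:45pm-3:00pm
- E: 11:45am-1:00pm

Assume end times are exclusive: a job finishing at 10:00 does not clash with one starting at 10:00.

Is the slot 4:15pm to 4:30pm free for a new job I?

Yes — the slot is free

A: ends 10:15am at or before I starts 4:15pm → clear.
B: ends 9:30am at or before I starts 4:15pm → clear.
C: ends 12:45pm at or before I starts 4:15pm → clear.
E: ends 1:00pm at or before I starts 4:15pm → clear.
D: ends 3:00pm at or before I starts 4:15pm → clear.
G: ends 4:15pm at or before I starts 4:15pm → clear.
H: starts 5:30pm at or after I ends 4:30pm → clear.
F: starts 6:30pm at or after I ends 4:30pm → clear.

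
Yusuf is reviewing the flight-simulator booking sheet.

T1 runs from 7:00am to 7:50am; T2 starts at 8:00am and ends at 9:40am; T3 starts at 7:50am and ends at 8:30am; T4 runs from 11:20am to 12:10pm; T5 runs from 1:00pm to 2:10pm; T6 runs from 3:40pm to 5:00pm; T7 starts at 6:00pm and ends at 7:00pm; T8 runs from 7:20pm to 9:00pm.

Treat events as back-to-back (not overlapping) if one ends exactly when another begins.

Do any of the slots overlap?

Two intervals overlap when each starts before the other ends.
Sorted by start: T1, T3, T2, T4, T5, T6, T7, T8.
T3 starts exactly when T1 ends (back-to-back, no overlap), so T1 has no further overlaps.
T2 starts before T3 ends → T3 and T2 overlap.
That's a conflict, so the schedule is not conflict-free.

Yes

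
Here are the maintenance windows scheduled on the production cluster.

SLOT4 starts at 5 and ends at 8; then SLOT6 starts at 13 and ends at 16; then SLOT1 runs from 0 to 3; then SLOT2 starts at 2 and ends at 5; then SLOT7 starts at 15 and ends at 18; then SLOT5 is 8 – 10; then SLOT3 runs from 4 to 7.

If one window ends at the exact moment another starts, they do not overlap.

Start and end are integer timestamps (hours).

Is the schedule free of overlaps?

Sorted by start: SLOT1, SLOT2, SLOT3, SLOT4, SLOT5, SLOT6, SLOT7.
SLOT2 starts before SLOT1 ends → SLOT1 and SLOT2 overlap.
That's a conflict, so the schedule is not conflict-free.

No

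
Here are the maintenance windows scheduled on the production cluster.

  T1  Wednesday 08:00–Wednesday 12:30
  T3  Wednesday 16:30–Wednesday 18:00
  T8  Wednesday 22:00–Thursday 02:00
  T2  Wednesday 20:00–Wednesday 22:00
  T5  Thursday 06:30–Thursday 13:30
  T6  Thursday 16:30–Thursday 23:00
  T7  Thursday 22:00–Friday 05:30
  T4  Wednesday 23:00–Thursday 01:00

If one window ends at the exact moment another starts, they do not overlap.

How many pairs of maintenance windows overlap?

Check each pair: they overlap iff neither finishes before the other starts.
Sorted by start: T1, T3, T2, T8, T4, T5, T6, T7.
T3 starts after T1 ends, so nothing later overlaps T1 either.
T2 starts after T3 ends, so nothing later overlaps T3 either.
T8 starts exactly when T2 ends (back-to-back, no overlap), so nothing later overlaps T2 either.
T4 starts before T8 ends → T8 and T4 overlap.
T5 starts after T8 ends, so nothing later overlaps T8 either.
T5 starts after T4 ends, so nothing later overlaps T4 either.
T6 starts after T5 ends, so nothing later overlaps T5 either.
T7 starts before T6 ends → T6 and T7 overlap.
Overlapping pairs: T4 & T8, T6 & T7 — 2 in total.

2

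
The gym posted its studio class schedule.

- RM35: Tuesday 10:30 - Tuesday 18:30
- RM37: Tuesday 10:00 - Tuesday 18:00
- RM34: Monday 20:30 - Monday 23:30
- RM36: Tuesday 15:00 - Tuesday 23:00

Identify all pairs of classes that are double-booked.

Sorted by start: RM34, RM37, RM35, RM36.
RM37 starts after RM34 ends — done with RM34.
RM35 starts before RM37 ends → RM37 and RM35 overlap.
RM36 starts before RM37 ends → RM37 and RM36 overlap.
RM36 starts before RM35 ends → RM35 and RM36 overlap.

RM35 & RM36, RM35 & RM37, RM36 & RM37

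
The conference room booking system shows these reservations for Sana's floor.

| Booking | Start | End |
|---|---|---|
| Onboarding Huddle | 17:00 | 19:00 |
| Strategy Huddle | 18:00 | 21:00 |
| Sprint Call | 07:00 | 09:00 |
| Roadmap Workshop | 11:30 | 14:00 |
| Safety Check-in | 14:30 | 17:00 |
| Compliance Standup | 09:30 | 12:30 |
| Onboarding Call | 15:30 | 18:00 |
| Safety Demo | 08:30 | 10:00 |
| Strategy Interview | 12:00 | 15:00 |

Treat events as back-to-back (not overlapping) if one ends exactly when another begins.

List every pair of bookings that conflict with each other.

Compliance Standup & Roadmap Workshop, Compliance Standup & Safety Demo, Compliance Standup & Strategy Interview, Onboarding Call & Onboarding Huddle, Onboarding Call & Safety Check-in, Onboarding Huddle & Strategy Huddle, Roadmap Workshop & Strategy Interview, Safety Check-in & Strategy Interview, Safety Demo & Sprint Call

Check each pair: they overlap iff neither finishes before the other starts.
Sorted by start: Sprint Call, Safety Demo, Compliance Standup, Roadmap Workshop, Strategy Interview, Safety Check-in, Onboarding Call, Onboarding Huddle, Strategy Huddle.
Safety Demo starts before Sprint Call ends → Sprint Call and Safety Demo overlap.
Compliance Standup starts after Sprint Call ends; Sprint Call is clear from here.
Compliance Standup starts before Safety Demo ends → Safety Demo and Compliance Standup overlap.
Roadmap Workshop starts after Safety Demo ends; Safety Demo is clear from here.
Roadmap Workshop starts before Compliance Standup ends → Compliance Standup and Roadmap Workshop overlap.
Strategy Interview starts before Compliance Standup ends → Compliance Standup and Strategy Interview overlap.
Safety Check-in starts after Compliance Standup ends; Compliance Standup is clear from here.
Strategy Interview starts before Roadmap Workshop ends → Roadmap Workshop and Strategy Interview overlap.
Safety Check-in starts after Roadmap Workshop ends; Roadmap Workshop is clear from here.
Safety Check-in starts before Strategy Interview ends → Strategy Interview and Safety Check-in overlap.
Onboarding Call starts after Strategy Interview ends; Strategy Interview is clear from here.
Onboarding Call starts before Safety Check-in ends → Safety Check-in and Onboarding Call overlap.
Onboarding Huddle starts exactly when Safety Check-in ends (back-to-back, no overlap); Safety Check-in is clear from here.
Onboarding Huddle starts before Onboarding Call ends → Onboarding Call and Onboarding Huddle overlap.
Strategy Huddle starts exactly when Onboarding Call ends (back-to-back, no overlap).
Strategy Huddle starts before Onboarding Huddle ends → Onboarding Huddle and Strategy Huddle overlap.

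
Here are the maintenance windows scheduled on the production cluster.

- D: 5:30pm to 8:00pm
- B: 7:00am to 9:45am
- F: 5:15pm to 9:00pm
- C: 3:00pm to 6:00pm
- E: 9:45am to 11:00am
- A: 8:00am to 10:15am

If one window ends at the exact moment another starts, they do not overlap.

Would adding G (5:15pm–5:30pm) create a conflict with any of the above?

B: ends 9:45am at or before G starts 5:15pm → clear.
A: ends 10:15am at or before G starts 5:15pm → clear.
E: ends 11:00am at or before G starts 5:15pm → clear.
C: starts 3:00pm before G ends 5:30pm, and ends 6:00pm after G starts 5:15pm → overlap.
F: starts 5:15pm before G ends 5:30pm, and ends 9:00pm after G starts 5:15pm → overlap.
D: starts 5:30pm at or after G ends 5:30pm → clear.
G overlaps C, F.

Yes — it overlaps C, F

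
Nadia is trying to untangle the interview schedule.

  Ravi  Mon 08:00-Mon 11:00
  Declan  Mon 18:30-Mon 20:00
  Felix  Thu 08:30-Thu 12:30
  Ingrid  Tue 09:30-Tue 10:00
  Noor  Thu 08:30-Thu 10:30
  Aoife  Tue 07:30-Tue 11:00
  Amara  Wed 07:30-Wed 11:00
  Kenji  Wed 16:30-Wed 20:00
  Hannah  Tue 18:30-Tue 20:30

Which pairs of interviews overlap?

Aoife & Ingrid, Felix & Noor

Sorted by start: Ravi, Declan, Aoife, Ingrid, Hannah, Amara, Kenji, Noor, Felix.
Declan starts after Ravi ends, so nothing later overlaps Ravi either.
Aoife starts after Declan ends, so nothing later overlaps Declan either.
Ingrid starts before Aoife ends → Aoife and Ingrid overlap.
Hannah starts after Aoife ends, so nothing later overlaps Aoife either.
Hannah starts after Ingrid ends, so nothing later overlaps Ingrid either.
Amara starts after Hannah ends, so nothing later overlaps Hannah either.
Kenji starts after Amara ends, so nothing later overlaps Amara either.
Noor starts after Kenji ends, so nothing later overlaps Kenji either.
Felix starts before Noor ends → Noor and Felix overlap.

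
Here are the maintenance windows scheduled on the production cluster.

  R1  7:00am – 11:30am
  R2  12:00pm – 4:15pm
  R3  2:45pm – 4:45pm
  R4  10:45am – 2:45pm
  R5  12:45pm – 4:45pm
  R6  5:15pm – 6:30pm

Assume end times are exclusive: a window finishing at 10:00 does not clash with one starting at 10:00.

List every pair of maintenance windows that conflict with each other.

Sorted by start: R1, R4, R2, R5, R3, R6.
R4 starts before R1 ends → R1 and R4 overlap.
R2 starts after R1 ends; R1 is clear from here.
R2 starts before R4 ends → R4 and R2 overlap.
R5 starts before R4 ends → R4 and R5 overlap.
R3 starts exactly when R4 ends (back-to-back, no overlap); R4 is clear from here.
R5 starts before R2 ends → R2 and R5 overlap.
R3 starts before R2 ends → R2 and R3 overlap.
R6 starts after R2 ends.
R3 starts before R5 ends → R5 and R3 overlap.
R6 starts after R5 ends.
R6 starts after R3 ends.

R1 & R4, R2 & R3, R2 & R4, R2 & R5, R3 & R5, R4 & R5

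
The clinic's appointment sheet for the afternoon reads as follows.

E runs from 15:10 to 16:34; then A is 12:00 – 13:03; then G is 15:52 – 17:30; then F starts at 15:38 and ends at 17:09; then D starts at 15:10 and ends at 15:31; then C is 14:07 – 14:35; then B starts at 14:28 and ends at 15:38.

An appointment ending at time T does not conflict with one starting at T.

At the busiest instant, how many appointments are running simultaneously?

Walk through starts and ends in time order (an end at T is processed before a start at T):
12:00 start A → 1
13:03 end A → 0
14:07 start C → 1
14:28 start B → 2
14:35 end C → 1
15:10 start D → 2
15:10 start E → 3
15:31 end D → 2
15:38 end B → 1
15:38 start F → 2
15:52 start G → 3
16:34 end E → 2
17:09 end F → 1
17:30 end G → 0
Peak is 3, at 15:10 (B, D, E).

3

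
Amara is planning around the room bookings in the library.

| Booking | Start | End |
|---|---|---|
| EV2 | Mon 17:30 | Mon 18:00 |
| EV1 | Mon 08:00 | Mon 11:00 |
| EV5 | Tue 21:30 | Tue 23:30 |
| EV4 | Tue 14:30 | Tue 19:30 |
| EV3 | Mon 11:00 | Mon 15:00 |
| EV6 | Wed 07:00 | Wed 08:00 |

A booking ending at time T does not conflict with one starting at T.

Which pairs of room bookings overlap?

none

Sorted by start: EV1, EV3, EV2, EV4, EV5, EV6.
EV3 starts exactly when EV1 ends (back-to-back, no overlap), so nothing later overlaps EV1 either.
EV2 starts after EV3 ends, so nothing later overlaps EV3 either.
EV4 starts after EV2 ends, so nothing later overlaps EV2 either.
EV5 starts after EV4 ends, so nothing later overlaps EV4 either.
EV6 starts after EV5 ends.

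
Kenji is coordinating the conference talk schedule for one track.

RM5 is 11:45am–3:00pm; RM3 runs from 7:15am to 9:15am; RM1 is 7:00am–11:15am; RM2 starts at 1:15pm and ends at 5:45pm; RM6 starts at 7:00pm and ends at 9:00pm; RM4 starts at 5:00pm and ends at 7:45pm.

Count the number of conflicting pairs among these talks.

Two intervals overlap when each starts before the other ends.
Sorted by start: RM1, RM3, RM5, RM2, RM4, RM6.
RM3 starts before RM1 ends → RM1 and RM3 overlap.
RM5 starts after RM1 ends, so RM1 has no further overlaps.
RM5 starts after RM3 ends, so RM3 has no further overlaps.
RM2 starts before RM5 ends → RM5 and RM2 overlap.
RM4 starts after RM5 ends, so RM5 has no further overlaps.
RM4 starts before RM2 ends → RM2 and RM4 overlap.
RM6 starts after RM2 ends.
RM6 starts before RM4 ends → RM4 and RM6 overlap.
Overlapping pairs: RM1 & RM3, RM2 & RM4, RM2 & RM5, RM4 & RM6 — 4 in total.

4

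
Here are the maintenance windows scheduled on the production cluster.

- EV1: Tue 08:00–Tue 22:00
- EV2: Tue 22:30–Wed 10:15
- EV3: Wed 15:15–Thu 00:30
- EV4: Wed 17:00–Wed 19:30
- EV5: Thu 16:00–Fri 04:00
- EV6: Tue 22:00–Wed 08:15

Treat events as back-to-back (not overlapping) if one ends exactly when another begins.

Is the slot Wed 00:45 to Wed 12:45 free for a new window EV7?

EV1: ends Tue 22:00 at or before EV7 starts Wed 00:45 → clear.
EV6: starts Tue 22:00 before EV7 ends Wed 12:45, and ends Wed 08:15 after EV7 starts Wed 00:45 → overlap.
EV2: starts Tue 22:30 before EV7 ends Wed 12:45, and ends Wed 10:15 after EV7 starts Wed 00:45 → overlap.
EV3: starts Wed 15:15 at or after EV7 ends Wed 12:45 → clear.
EV4: starts Wed 17:00 at or after EV7 ends Wed 12:45 → clear.
EV5: starts Thu 16:00 at or after EV7 ends Wed 12:45 → clear.
EV7 overlaps EV2, EV6.

No — it overlaps EV2, EV6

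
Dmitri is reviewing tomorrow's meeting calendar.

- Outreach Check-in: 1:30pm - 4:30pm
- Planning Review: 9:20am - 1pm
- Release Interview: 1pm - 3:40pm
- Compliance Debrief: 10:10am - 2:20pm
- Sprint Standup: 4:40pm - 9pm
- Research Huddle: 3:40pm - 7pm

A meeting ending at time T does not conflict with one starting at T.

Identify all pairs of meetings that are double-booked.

Sorted by start: Planning Review, Compliance Debrief, Release Interview, Outreach Check-in, Research Huddle, Sprint Standup.
Compliance Debrief starts before Planning Review ends → Planning Review and Compliance Debrief overlap.
Release Interview starts exactly when Planning Review ends (back-to-back, no overlap) — done with Planning Review.
Release Interview starts before Compliance Debrief ends → Compliance Debrief and Release Interview overlap.
Outreach Check-in starts before Compliance Debrief ends → Compliance Debrief and Outreach Check-in overlap.
Research Huddle starts after Compliance Debrief ends — done with Compliance Debrief.
Outreach Check-in starts before Release Interview ends → Release Interview and Outreach Check-in overlap.
Research Huddle starts exactly when Release Interview ends (back-to-back, no overlap) — done with Release Interview.
Research Huddle starts before Outreach Check-in ends → Outreach Check-in and Research Huddle overlap.
Sprint Standup starts after Outreach Check-in ends.
Sprint Standup starts before Research Huddle ends → Research Huddle and Sprint Standup overlap.

Compliance Debrief & Outreach Check-in, Compliance Debrief & Planning Review, Compliance Debrief & Release Interview, Outreach Check-in & Release Interview, Outreach Check-in & Research Huddle, Research Huddle & Sprint Standup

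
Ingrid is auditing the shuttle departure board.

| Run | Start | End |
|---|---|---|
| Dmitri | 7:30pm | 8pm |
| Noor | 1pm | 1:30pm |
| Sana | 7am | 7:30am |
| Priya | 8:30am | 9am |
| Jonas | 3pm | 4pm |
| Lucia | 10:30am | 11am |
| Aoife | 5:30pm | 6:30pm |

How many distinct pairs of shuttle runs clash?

Check each pair: they overlap iff neither finishes before the other starts.
Sorted by start: Sana, Priya, Lucia, Noor, Jonas, Aoife, Dmitri.
Priya starts after Sana ends, so Sana has no further overlaps.
Lucia starts after Priya ends, so Priya has no further overlaps.
Noor starts after Lucia ends, so Lucia has no further overlaps.
Jonas starts after Noor ends, so Noor has no further overlaps.
Aoife starts after Jonas ends, so Jonas has no further overlaps.
Dmitri starts after Aoife ends.
No pair overlaps.

0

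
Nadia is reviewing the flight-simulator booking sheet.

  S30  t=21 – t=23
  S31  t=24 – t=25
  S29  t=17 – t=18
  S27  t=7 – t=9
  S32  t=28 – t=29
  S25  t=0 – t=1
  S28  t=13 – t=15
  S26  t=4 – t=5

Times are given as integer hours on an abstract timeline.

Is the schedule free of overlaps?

Yes

Sorted by start: S25, S26, S27, S28, S29, S30, S31, S32.
S26 starts after S25 ends, so S25 has no further overlaps.
S27 starts after S26 ends, so S26 has no further overlaps.
S28 starts after S27 ends, so S27 has no further overlaps.
S29 starts after S28 ends, so S28 has no further overlaps.
S30 starts after S29 ends, so S29 has no further overlaps.
S31 starts after S30 ends, so S30 has no further overlaps.
S32 starts after S31 ends.
Every pair is clear; the schedule has no overlaps.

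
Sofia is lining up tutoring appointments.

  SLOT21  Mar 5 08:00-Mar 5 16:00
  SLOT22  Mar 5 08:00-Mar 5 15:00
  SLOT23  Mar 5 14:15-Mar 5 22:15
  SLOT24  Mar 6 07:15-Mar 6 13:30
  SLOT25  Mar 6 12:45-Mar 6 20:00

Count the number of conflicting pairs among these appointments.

4

Sorted by start: SLOT21, SLOT22, SLOT23, SLOT24, SLOT25.
SLOT22 starts before SLOT21 ends → SLOT21 and SLOT22 overlap.
SLOT23 starts before SLOT21 ends → SLOT21 and SLOT23 overlap.
SLOT24 starts after SLOT21 ends; SLOT21 is clear from here.
SLOT23 starts before SLOT22 ends → SLOT22 and SLOT23 overlap.
SLOT24 starts after SLOT22 ends; SLOT22 is clear from here.
SLOT24 starts after SLOT23 ends; SLOT23 is clear from here.
SLOT25 starts before SLOT24 ends → SLOT24 and SLOT25 overlap.
Overlapping pairs: SLOT21 & SLOT22, SLOT21 & SLOT23, SLOT22 & SLOT23, SLOT24 & SLOT25 — 4 in total.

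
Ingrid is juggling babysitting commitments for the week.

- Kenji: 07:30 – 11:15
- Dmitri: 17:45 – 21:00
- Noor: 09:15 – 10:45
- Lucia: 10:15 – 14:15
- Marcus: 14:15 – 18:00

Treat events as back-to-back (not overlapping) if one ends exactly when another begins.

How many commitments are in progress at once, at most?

Walk through starts and ends in time order (an end at T is processed before a start at T):
07:30 start Kenji → 1
09:15 start Noor → 2
10:15 start Lucia → 3
10:45 end Noor → 2
11:15 end Kenji → 1
14:15 end Lucia → 0
14:15 start Marcus → 1
17:45 start Dmitri → 2
18:00 end Marcus → 1
21:00 end Dmitri → 0
Peak is 3, at 10:15 (Kenji, Lucia, Noor).

3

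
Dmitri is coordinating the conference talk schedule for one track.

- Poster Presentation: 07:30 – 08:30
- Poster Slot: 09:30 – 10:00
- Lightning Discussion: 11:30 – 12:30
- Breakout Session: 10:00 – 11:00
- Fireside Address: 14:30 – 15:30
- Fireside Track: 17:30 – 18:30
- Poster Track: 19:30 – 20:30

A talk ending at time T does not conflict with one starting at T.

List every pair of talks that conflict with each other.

Sorted by start: Poster Presentation, Poster Slot, Breakout Session, Lightning Discussion, Fireside Address, Fireside Track, Poster Track.
Poster Slot starts after Poster Presentation ends, so Poster Presentation has no further overlaps.
Breakout Session starts exactly when Poster Slot ends (back-to-back, no overlap), so Poster Slot has no further overlaps.
Lightning Discussion starts after Breakout Session ends, so Breakout Session has no further overlaps.
Fireside Address starts after Lightning Discussion ends, so Lightning Discussion has no further overlaps.
Fireside Track starts after Fireside Address ends, so Fireside Address has no further overlaps.
Poster Track starts after Fireside Track ends.

no conflicts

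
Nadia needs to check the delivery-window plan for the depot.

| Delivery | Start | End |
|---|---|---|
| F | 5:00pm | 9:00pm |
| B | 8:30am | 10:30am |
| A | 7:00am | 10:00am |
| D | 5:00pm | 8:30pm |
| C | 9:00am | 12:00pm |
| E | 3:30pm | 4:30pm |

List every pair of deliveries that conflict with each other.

A & B, A & C, B & C, D & F

Sorted by start: A, B, C, E, D, F.
B starts before A ends → A and B overlap.
C starts before A ends → A and C overlap.
E starts after A ends, so A has no further overlaps.
C starts before B ends → B and C overlap.
E starts after B ends, so B has no further overlaps.
E starts after C ends, so C has no further overlaps.
D starts after E ends, so E has no further overlaps.
F starts before D ends → D and F overlap.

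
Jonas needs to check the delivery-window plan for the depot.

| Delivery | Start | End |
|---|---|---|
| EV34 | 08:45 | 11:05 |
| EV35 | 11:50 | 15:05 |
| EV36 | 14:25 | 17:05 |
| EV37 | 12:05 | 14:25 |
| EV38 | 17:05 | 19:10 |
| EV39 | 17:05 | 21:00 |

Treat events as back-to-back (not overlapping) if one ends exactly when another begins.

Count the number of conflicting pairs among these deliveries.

Sorted by start: EV34, EV35, EV37, EV36, EV38, EV39.
EV35 starts after EV34 ends — done with EV34.
EV37 starts before EV35 ends → EV35 and EV37 overlap.
EV36 starts before EV35 ends → EV35 and EV36 overlap.
EV38 starts after EV35 ends — done with EV35.
EV36 starts exactly when EV37 ends (back-to-back, no overlap) — done with EV37.
EV38 starts exactly when EV36 ends (back-to-back, no overlap) — done with EV36.
EV39 starts before EV38 ends → EV38 and EV39 overlap.
Overlapping pairs: EV35 & EV36, EV35 & EV37, EV38 & EV39 — 3 in total.

3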